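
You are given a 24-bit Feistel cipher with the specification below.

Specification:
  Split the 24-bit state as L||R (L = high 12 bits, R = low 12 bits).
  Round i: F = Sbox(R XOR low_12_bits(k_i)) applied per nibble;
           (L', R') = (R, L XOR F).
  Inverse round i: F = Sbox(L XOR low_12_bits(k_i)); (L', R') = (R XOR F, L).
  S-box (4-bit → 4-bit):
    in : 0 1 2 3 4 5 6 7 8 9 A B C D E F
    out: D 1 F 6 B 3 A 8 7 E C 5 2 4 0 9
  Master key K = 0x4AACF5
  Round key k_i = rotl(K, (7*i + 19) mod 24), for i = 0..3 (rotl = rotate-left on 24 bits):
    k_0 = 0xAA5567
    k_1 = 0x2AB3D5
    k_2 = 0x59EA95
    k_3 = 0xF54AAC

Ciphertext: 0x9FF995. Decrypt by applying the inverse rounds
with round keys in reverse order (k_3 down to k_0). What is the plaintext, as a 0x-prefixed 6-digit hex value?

s_0 = ciphertext = 0x9FF995
s_1 = InvRound(s_0, k_3) = 0xFA39FF
s_2 = InvRound(s_1, k_2) = 0xA95FA3
s_3 = InvRound(s_2, k_1) = 0x11EA95
s_4 = InvRound(s_3, k_0) = 0x11B11E

0x11B11E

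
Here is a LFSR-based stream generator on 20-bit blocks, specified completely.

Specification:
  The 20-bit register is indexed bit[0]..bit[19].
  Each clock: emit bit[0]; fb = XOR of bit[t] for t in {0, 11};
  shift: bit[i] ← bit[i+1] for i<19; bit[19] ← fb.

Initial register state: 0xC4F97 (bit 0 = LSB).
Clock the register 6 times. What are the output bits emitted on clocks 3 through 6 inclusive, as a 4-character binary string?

1010

reg_0 = 0xC4F97
clock 1: out=1, reg = 0x627CB
clock 2: out=1, reg = 0xB13E5
clock 3: out=1, reg = 0xD89F2
clock 4: out=0, reg = 0xEC4F9
clock 5: out=1, reg = 0xF627C
clock 6: out=0, reg = 0x7B13E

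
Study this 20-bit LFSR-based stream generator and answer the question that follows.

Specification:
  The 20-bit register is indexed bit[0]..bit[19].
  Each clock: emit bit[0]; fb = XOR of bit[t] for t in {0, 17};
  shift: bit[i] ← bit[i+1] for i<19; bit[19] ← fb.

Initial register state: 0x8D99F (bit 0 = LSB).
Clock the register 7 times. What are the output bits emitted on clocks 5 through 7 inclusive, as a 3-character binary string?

100

reg_0 = 0x8D99F
clock 1: out=1, reg = 0xC6CCF
clock 2: out=1, reg = 0xE3667
clock 3: out=1, reg = 0x71B33
clock 4: out=1, reg = 0x38D99
clock 5: out=1, reg = 0x1C6CC
clock 6: out=0, reg = 0x0E366
clock 7: out=0, reg = 0x071B3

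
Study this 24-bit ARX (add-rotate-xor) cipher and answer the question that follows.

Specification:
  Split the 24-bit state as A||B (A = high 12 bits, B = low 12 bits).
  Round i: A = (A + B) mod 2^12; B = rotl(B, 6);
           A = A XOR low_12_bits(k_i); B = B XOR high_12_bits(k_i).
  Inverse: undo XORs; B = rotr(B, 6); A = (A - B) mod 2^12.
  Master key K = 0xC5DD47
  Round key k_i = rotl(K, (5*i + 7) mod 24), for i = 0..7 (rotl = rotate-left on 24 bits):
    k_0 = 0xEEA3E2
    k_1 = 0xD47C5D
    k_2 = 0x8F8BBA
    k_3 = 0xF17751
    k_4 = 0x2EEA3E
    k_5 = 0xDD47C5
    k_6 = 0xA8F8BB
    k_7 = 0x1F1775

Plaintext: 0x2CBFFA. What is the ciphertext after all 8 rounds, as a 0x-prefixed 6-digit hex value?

s_0 = plaintext = 0x2CBFFA
s_1 = Round(s_0, k_0) = 0x127055
s_2 = Round(s_1, k_1) = 0xD21806
s_3 = Round(s_2, k_2) = 0xE9D958
s_4 = Round(s_3, k_3) = 0x0A4932
s_5 = Round(s_4, k_4) = 0x3E8E4A
s_6 = Round(s_5, k_5) = 0x5F7F6D
s_7 = Round(s_6, k_6) = 0xDDF1F2
s_8 = Round(s_7, k_7) = 0x8A4D76

0x8A4D76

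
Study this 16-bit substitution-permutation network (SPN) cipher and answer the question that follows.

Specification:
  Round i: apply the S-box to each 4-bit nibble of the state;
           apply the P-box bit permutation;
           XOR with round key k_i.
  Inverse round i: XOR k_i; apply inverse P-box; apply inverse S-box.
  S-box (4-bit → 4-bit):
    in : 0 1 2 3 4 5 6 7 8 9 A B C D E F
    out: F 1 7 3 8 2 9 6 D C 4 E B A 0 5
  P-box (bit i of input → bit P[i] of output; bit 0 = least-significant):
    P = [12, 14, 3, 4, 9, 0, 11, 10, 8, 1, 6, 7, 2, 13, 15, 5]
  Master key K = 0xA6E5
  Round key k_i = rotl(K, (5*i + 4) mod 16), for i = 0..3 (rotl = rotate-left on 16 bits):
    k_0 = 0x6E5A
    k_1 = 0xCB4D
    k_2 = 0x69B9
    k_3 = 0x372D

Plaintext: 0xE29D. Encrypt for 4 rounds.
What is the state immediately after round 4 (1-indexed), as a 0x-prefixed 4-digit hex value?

s_0 = plaintext = 0xE29D
s_1 = Round(s_0, k_0) = 0x2308
s_2 = Round(s_1, k_1) = 0x7452
s_3 = Round(s_2, k_2) = 0x9930
s_4 = Round(s_3, k_3) = 0xE5D4

0xE5D4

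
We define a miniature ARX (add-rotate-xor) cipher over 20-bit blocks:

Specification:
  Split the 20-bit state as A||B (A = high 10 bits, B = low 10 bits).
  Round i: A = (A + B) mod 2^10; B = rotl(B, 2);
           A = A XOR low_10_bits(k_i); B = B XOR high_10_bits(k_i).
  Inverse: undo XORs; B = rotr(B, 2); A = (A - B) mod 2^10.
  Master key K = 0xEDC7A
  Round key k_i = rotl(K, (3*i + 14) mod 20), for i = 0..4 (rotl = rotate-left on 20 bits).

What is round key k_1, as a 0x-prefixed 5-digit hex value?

K = 0xEDC7A
k_0 = rotl(K, (3*0+14) mod 20) = rotl(K, 14) = 0xEBB71
k_1 = rotl(K, (3*1+14) mod 20) = rotl(K, 17) = 0x5DB8F

0x5DB8F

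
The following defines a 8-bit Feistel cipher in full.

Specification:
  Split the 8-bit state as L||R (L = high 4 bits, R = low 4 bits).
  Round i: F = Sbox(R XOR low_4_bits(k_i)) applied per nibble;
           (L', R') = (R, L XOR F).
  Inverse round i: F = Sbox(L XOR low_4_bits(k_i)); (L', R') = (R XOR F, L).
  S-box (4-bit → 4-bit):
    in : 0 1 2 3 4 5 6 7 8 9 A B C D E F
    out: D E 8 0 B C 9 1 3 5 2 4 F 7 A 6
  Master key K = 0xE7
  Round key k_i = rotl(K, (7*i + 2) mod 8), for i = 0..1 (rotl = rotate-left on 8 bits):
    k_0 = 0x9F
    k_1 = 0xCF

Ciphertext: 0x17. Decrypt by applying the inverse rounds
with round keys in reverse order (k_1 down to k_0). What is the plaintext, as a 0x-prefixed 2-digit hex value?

0x9D

s_0 = ciphertext = 0x17
s_1 = InvRound(s_0, k_1) = 0xD1
s_2 = InvRound(s_1, k_0) = 0x9D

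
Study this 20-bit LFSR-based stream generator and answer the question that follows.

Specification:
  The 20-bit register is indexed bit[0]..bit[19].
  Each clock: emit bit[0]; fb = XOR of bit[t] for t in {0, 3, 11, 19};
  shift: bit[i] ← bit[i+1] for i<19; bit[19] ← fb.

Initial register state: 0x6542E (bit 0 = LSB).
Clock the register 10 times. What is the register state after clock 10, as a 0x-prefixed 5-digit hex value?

0xF7D95

reg_0 = 0x6542E
clock 1: out=0, reg = 0xB2A17
clock 2: out=1, reg = 0xD950B
clock 3: out=1, reg = 0xECA85
clock 4: out=1, reg = 0xF6542
clock 5: out=0, reg = 0xFB2A1
clock 6: out=1, reg = 0x7D950
clock 7: out=0, reg = 0xBECA8
clock 8: out=0, reg = 0xDF654
clock 9: out=0, reg = 0xEFB2A
clock 10: out=0, reg = 0xF7D95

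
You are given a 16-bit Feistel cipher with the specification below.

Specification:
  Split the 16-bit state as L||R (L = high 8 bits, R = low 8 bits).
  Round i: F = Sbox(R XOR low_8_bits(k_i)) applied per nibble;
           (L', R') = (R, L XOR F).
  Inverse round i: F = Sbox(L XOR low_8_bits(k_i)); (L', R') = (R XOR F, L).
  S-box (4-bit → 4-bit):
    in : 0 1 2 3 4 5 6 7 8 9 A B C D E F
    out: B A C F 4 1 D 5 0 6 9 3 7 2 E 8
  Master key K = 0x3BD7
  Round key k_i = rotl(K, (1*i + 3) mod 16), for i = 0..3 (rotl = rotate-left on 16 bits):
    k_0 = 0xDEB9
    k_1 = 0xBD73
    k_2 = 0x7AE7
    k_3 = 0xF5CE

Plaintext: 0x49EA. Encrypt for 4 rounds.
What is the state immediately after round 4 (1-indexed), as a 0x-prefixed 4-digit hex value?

0x21C3

s_0 = plaintext = 0x49EA
s_1 = Round(s_0, k_0) = 0xEA56
s_2 = Round(s_1, k_1) = 0x562B
s_3 = Round(s_2, k_2) = 0x2B21
s_4 = Round(s_3, k_3) = 0x21C3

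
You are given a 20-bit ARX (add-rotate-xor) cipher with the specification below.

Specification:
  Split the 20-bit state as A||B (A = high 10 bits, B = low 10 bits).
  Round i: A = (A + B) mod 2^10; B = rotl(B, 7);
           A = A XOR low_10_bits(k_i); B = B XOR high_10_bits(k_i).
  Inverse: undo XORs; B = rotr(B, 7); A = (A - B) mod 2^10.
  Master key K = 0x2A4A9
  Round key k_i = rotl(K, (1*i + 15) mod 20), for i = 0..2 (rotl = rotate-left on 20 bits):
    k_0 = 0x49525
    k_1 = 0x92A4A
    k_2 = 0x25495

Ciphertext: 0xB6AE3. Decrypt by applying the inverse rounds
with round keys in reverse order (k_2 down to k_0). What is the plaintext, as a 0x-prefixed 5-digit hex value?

0xD1AB5

s_0 = ciphertext = 0xB6AE3
s_1 = InvRound(s_0, k_2) = 0xA6FB4
s_2 = InvRound(s_1, k_1) = 0x37BF3
s_3 = InvRound(s_2, k_0) = 0xD1AB5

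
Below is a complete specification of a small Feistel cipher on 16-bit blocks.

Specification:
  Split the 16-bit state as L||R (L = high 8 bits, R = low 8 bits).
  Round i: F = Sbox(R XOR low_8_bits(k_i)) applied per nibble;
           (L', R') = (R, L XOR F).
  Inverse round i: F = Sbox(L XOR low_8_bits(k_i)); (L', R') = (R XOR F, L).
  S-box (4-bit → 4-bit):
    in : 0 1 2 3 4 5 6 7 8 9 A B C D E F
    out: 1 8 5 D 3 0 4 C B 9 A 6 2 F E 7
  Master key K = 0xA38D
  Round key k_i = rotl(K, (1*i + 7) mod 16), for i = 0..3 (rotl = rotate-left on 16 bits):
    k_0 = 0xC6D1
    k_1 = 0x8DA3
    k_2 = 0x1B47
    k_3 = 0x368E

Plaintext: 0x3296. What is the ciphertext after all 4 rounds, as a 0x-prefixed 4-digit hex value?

s_0 = plaintext = 0x3296
s_1 = Round(s_0, k_0) = 0x960E
s_2 = Round(s_1, k_1) = 0x0E39
s_3 = Round(s_2, k_2) = 0x39C0
s_4 = Round(s_3, k_3) = 0xC007

0xC007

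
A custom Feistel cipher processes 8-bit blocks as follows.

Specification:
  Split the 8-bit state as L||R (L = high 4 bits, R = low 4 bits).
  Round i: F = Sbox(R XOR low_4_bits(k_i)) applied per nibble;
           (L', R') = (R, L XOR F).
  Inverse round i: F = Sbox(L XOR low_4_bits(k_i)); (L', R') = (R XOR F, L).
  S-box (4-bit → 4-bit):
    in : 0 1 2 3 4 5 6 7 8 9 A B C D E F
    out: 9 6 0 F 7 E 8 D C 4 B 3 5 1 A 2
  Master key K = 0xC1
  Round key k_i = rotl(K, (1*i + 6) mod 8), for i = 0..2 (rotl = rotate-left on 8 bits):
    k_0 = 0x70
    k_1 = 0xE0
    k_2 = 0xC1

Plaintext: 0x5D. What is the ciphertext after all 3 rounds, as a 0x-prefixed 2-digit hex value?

s_0 = plaintext = 0x5D
s_1 = Round(s_0, k_0) = 0xD4
s_2 = Round(s_1, k_1) = 0x4A
s_3 = Round(s_2, k_2) = 0xA7

0xA7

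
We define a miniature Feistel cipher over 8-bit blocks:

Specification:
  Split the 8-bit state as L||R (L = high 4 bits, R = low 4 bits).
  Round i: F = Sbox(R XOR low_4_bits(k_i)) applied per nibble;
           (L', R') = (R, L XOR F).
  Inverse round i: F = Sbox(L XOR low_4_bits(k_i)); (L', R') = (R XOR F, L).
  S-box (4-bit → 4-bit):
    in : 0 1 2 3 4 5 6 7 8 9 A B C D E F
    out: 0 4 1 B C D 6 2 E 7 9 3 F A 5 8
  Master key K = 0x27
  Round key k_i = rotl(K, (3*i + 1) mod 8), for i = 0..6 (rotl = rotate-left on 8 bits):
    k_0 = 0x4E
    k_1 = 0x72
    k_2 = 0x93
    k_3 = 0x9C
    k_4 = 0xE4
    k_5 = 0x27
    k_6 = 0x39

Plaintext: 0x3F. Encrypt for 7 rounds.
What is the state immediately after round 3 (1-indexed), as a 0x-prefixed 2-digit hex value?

0x23

s_0 = plaintext = 0x3F
s_1 = Round(s_0, k_0) = 0xF7
s_2 = Round(s_1, k_1) = 0x72
s_3 = Round(s_2, k_2) = 0x23
s_4 = Round(s_3, k_3) = 0x3A
s_5 = Round(s_4, k_4) = 0xA6
s_6 = Round(s_5, k_5) = 0x6E
s_7 = Round(s_6, k_6) = 0xE4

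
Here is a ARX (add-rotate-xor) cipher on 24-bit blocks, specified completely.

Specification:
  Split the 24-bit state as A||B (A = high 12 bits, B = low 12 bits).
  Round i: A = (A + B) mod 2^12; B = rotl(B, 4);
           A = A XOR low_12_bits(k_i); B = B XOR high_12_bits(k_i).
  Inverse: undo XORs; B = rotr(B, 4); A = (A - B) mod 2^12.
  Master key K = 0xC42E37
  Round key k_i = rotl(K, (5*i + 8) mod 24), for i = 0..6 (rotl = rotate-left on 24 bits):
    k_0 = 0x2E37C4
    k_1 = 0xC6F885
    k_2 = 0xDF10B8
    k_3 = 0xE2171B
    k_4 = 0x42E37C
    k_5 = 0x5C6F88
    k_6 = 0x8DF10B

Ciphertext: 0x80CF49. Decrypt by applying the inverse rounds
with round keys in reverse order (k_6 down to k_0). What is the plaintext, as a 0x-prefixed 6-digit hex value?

0xCEC89A

s_0 = ciphertext = 0x80CF49
s_1 = InvRound(s_0, k_6) = 0x28E679
s_2 = InvRound(s_1, k_5) = 0xDCBF3B
s_3 = InvRound(s_2, k_4) = 0x9065B1
s_4 = InvRound(s_3, k_3) = 0xD640B9
s_5 = InvRound(s_4, k_2) = 0x5088D4
s_6 = InvRound(s_5, k_1) = 0x242B4B
s_7 = InvRound(s_6, k_0) = 0xCEC89A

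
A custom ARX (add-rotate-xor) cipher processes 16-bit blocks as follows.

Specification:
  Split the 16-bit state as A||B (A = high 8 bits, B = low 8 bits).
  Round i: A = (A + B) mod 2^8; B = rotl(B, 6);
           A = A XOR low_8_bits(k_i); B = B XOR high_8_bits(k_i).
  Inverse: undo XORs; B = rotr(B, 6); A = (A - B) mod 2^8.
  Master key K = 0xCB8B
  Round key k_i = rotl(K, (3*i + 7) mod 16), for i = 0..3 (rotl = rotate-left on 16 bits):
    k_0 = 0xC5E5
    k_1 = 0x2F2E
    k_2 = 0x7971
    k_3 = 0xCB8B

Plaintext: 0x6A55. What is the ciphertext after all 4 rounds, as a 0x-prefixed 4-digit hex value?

s_0 = plaintext = 0x6A55
s_1 = Round(s_0, k_0) = 0x5A90
s_2 = Round(s_1, k_1) = 0xC40B
s_3 = Round(s_2, k_2) = 0xBEBB
s_4 = Round(s_3, k_3) = 0xF225

0xF225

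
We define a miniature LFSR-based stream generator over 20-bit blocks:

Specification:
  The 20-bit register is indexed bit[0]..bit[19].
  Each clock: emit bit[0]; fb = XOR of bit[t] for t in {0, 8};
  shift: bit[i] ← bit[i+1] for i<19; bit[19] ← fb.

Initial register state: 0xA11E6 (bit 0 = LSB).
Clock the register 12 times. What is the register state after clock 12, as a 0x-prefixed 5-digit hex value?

0xBF7A1

reg_0 = 0xA11E6
clock 1: out=0, reg = 0xD08F3
clock 2: out=1, reg = 0xE8479
clock 3: out=1, reg = 0xF423C
clock 4: out=0, reg = 0x7A11E
clock 5: out=0, reg = 0xBD08F
clock 6: out=1, reg = 0xDE847
clock 7: out=1, reg = 0xEF423
clock 8: out=1, reg = 0xF7A11
clock 9: out=1, reg = 0xFBD08
clock 10: out=0, reg = 0xFDE84
clock 11: out=0, reg = 0x7EF42
clock 12: out=0, reg = 0xBF7A1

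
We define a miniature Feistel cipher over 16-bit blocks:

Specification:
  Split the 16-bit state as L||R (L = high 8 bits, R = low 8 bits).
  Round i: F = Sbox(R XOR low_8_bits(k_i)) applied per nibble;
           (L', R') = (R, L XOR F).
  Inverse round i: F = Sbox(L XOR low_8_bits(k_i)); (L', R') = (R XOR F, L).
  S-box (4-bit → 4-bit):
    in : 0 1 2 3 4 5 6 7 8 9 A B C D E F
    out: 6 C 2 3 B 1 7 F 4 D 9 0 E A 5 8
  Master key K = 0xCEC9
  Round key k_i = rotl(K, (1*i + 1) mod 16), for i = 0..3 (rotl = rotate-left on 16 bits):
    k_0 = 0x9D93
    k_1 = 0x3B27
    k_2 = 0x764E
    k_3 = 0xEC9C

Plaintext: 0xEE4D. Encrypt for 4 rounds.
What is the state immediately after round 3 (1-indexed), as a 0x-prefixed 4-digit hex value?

s_0 = plaintext = 0xEE4D
s_1 = Round(s_0, k_0) = 0x4D4B
s_2 = Round(s_1, k_1) = 0x4B33
s_3 = Round(s_2, k_2) = 0x33B1
s_4 = Round(s_3, k_3) = 0xB119

0x33B1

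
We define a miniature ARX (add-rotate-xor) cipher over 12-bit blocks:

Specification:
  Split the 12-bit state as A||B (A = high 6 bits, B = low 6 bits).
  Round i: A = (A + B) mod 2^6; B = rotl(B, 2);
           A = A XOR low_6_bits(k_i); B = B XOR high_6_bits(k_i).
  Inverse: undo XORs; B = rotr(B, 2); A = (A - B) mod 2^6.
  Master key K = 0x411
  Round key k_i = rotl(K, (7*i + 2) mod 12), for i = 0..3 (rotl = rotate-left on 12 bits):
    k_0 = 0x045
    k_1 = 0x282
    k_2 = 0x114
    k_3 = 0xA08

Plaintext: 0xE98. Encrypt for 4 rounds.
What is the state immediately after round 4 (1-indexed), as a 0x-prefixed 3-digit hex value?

s_0 = plaintext = 0xE98
s_1 = Round(s_0, k_0) = 0x5E0
s_2 = Round(s_1, k_1) = 0xD48
s_3 = Round(s_2, k_2) = 0xA64
s_4 = Round(s_3, k_3) = 0x17A

0x17A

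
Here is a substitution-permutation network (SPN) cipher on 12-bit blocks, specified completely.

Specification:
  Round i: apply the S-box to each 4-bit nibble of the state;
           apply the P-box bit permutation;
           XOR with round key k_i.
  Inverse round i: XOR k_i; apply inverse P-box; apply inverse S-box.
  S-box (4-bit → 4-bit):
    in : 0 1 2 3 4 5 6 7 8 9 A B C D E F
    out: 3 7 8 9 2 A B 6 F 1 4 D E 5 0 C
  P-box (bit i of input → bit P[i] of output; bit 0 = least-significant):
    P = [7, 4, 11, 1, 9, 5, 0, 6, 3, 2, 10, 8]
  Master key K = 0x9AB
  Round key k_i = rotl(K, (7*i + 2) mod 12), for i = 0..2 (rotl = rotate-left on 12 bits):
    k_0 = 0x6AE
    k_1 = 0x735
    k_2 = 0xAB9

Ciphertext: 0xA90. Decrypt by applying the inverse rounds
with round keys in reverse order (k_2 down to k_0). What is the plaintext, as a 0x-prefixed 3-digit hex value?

s_0 = ciphertext = 0xA90
s_1 = InvRound(s_0, k_2) = 0x97E
s_2 = InvRound(s_1, k_1) = 0xDBF
s_3 = InvRound(s_2, k_0) = 0x2D7

0x2D7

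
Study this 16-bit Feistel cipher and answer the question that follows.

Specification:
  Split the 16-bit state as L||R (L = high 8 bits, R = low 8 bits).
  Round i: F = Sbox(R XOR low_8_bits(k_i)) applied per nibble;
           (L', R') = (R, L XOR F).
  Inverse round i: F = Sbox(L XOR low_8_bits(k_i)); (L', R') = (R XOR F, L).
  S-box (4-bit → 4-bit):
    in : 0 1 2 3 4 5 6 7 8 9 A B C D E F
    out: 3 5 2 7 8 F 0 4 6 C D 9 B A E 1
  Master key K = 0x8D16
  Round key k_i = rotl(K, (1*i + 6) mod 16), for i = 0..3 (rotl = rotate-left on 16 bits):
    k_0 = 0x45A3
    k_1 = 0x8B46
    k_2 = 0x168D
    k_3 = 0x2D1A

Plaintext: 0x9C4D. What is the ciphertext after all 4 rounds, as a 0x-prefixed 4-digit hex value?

s_0 = plaintext = 0x9C4D
s_1 = Round(s_0, k_0) = 0x4D72
s_2 = Round(s_1, k_1) = 0x7235
s_3 = Round(s_2, k_2) = 0x35E4
s_4 = Round(s_3, k_3) = 0xE42B

0xE42B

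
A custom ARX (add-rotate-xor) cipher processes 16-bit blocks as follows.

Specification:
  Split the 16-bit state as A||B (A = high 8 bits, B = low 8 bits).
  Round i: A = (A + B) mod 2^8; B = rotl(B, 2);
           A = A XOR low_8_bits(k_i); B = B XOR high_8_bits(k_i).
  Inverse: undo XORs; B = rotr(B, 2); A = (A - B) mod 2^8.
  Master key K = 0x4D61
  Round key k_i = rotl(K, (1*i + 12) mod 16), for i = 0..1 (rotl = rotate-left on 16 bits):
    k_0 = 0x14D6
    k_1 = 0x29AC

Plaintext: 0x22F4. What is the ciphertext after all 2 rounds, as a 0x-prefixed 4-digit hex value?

0x2B36

s_0 = plaintext = 0x22F4
s_1 = Round(s_0, k_0) = 0xC0C7
s_2 = Round(s_1, k_1) = 0x2B36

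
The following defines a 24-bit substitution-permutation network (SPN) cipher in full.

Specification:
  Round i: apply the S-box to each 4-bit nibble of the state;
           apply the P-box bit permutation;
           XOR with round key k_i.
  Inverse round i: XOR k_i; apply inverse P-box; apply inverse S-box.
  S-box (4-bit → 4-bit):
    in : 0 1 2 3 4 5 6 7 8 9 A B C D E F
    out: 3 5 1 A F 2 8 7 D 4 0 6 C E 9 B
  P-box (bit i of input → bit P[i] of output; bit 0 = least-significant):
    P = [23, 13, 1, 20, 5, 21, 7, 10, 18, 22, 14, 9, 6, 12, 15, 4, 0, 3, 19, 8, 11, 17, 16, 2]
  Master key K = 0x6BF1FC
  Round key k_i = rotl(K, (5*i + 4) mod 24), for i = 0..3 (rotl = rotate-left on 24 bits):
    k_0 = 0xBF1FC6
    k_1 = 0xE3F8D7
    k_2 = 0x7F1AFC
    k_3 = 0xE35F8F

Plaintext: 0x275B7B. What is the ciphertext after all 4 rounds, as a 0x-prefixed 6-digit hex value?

s_0 = plaintext = 0x275B7B
s_1 = Round(s_0, k_0) = 0xD7676D
s_2 = Round(s_1, k_1) = 0xBC9CC8
s_3 = Round(s_2, k_2) = 0xE4DD7E
s_4 = Round(s_3, k_3) = 0x1B8432

0x1B8432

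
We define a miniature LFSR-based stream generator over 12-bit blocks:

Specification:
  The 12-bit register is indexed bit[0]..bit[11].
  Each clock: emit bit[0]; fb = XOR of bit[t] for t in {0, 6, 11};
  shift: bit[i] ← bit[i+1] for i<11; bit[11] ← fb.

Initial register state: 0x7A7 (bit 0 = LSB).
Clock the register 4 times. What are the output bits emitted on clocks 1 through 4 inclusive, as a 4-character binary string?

reg_0 = 0x7A7
clock 1: out=1, reg = 0xBD3
clock 2: out=1, reg = 0xDE9
clock 3: out=1, reg = 0xEF4
clock 4: out=0, reg = 0x77A

1110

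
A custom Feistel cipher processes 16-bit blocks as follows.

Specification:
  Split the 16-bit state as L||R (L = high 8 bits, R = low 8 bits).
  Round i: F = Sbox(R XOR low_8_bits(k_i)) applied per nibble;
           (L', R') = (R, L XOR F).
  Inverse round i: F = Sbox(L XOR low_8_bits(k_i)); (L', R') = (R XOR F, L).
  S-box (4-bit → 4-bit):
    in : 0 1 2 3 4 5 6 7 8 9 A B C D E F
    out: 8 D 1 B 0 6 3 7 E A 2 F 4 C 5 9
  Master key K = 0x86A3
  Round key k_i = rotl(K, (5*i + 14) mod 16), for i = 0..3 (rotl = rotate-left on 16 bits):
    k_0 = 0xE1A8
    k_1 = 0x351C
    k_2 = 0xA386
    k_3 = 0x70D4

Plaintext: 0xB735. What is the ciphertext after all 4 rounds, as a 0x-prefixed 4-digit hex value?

s_0 = plaintext = 0xB735
s_1 = Round(s_0, k_0) = 0x351B
s_2 = Round(s_1, k_1) = 0x1BB2
s_3 = Round(s_2, k_2) = 0xB2AB
s_4 = Round(s_3, k_3) = 0xABCB

0xABCB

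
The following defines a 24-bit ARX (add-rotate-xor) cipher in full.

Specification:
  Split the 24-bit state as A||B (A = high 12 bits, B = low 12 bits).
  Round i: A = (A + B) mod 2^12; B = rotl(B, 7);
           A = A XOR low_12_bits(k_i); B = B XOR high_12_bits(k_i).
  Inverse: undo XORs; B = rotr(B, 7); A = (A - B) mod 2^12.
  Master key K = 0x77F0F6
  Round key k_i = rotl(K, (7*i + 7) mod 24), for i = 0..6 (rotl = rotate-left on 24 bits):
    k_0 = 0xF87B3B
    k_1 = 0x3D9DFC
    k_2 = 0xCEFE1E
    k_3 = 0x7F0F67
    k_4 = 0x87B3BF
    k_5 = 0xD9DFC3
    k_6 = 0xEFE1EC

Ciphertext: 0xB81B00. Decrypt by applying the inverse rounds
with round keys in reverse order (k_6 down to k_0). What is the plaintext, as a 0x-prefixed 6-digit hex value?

0x425676

s_0 = ciphertext = 0xB81B00
s_1 = InvRound(s_0, k_6) = 0xAA2FCB
s_2 = InvRound(s_1, k_5) = 0xA9DAC4
s_3 = InvRound(s_2, k_4) = 0x13D7E5
s_4 = InvRound(s_3, k_3) = 0xBBA2A0
s_5 = InvRound(s_4, k_2) = 0xBA89FC
s_6 = InvRound(s_5, k_1) = 0x1A04B4
s_7 = InvRound(s_6, k_0) = 0x425676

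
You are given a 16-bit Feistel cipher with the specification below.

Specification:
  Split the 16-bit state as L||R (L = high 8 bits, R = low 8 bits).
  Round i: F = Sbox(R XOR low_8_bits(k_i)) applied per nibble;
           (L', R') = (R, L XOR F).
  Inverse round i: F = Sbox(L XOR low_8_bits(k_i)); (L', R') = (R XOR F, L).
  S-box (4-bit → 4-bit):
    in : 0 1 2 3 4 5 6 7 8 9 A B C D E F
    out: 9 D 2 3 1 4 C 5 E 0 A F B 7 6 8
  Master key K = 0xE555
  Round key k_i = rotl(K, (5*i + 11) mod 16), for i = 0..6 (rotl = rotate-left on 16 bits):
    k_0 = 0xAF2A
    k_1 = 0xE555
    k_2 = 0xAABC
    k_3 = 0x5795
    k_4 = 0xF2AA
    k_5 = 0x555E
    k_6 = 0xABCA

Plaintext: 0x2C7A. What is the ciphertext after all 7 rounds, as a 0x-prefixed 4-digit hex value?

0x01A7

s_0 = plaintext = 0x2C7A
s_1 = Round(s_0, k_0) = 0x7A65
s_2 = Round(s_1, k_1) = 0x6543
s_3 = Round(s_2, k_2) = 0x43ED
s_4 = Round(s_3, k_3) = 0xED1D
s_5 = Round(s_4, k_4) = 0x1D18
s_6 = Round(s_5, k_5) = 0x1801
s_7 = Round(s_6, k_6) = 0x01A7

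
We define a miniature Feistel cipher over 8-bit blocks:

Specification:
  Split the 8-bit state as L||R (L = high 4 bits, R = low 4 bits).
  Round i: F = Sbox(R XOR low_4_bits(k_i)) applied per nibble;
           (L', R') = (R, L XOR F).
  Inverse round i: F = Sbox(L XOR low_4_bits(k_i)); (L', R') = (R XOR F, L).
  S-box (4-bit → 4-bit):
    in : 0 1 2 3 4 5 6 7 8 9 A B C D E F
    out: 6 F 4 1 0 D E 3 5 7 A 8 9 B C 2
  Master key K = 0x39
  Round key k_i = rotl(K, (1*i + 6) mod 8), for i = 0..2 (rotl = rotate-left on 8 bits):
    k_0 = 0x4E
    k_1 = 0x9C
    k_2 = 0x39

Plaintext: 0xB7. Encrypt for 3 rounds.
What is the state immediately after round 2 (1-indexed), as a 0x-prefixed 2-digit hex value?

0xC1

s_0 = plaintext = 0xB7
s_1 = Round(s_0, k_0) = 0x7C
s_2 = Round(s_1, k_1) = 0xC1
s_3 = Round(s_2, k_2) = 0x19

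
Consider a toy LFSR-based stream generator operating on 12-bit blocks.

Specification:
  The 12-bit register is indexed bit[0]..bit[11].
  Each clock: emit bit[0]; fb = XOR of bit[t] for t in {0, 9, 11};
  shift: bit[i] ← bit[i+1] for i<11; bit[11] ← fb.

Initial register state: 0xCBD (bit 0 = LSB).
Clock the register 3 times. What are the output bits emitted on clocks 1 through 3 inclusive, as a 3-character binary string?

reg_0 = 0xCBD
clock 1: out=1, reg = 0x65E
clock 2: out=0, reg = 0xB2F
clock 3: out=1, reg = 0xD97

101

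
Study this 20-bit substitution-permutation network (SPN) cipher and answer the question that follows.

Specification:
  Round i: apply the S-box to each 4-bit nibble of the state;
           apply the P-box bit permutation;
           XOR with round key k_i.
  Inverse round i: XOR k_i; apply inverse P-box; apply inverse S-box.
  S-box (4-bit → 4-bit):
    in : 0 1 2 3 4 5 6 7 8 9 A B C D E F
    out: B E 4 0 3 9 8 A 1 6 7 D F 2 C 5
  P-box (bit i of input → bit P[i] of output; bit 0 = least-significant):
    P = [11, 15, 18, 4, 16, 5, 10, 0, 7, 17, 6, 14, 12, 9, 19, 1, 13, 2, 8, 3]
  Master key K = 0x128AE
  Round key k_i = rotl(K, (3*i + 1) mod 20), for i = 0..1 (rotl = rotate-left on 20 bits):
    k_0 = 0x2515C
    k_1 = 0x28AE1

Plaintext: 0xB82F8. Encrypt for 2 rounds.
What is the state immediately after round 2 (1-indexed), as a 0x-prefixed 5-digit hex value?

0x04602

s_0 = plaintext = 0xB82F8
s_1 = Round(s_0, k_0) = 0x36C14
s_2 = Round(s_1, k_1) = 0x04602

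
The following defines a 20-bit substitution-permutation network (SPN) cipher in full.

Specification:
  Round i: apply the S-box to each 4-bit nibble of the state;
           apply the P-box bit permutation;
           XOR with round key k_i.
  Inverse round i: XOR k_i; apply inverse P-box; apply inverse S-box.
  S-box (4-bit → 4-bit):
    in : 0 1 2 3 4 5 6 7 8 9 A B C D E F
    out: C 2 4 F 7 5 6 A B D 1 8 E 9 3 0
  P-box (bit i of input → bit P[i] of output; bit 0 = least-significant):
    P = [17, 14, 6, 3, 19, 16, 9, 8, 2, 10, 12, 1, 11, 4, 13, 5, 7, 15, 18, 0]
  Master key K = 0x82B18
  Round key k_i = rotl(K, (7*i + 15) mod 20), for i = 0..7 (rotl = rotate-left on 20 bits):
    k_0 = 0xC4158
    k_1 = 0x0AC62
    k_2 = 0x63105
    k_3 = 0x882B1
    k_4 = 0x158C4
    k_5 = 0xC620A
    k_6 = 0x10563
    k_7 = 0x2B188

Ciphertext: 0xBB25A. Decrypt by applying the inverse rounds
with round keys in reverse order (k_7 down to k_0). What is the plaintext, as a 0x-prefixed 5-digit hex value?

0x013AA

s_0 = ciphertext = 0xBB25A
s_1 = InvRound(s_0, k_7) = 0xA1B32
s_2 = InvRound(s_1, k_6) = 0xBE645
s_3 = InvRound(s_2, k_5) = 0xCF819
s_4 = InvRound(s_3, k_4) = 0x36AE0
s_5 = InvRound(s_4, k_3) = 0x74FE4
s_6 = InvRound(s_5, k_2) = 0xD9666
s_7 = InvRound(s_6, k_1) = 0x2554F
s_8 = InvRound(s_7, k_0) = 0x013AA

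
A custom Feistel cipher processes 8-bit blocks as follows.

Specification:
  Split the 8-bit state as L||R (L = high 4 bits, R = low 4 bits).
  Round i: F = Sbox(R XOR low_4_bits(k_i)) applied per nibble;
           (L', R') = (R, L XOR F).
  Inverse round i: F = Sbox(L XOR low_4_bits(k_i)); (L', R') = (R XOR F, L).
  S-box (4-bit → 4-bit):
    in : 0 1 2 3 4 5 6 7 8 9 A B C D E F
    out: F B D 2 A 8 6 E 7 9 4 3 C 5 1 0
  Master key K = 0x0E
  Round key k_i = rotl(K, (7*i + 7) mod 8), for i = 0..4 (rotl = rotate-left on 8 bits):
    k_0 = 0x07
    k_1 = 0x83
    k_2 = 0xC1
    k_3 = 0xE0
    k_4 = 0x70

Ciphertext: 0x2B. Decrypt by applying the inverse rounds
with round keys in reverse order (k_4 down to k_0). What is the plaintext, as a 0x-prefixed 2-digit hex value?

s_0 = ciphertext = 0x2B
s_1 = InvRound(s_0, k_4) = 0x62
s_2 = InvRound(s_1, k_3) = 0x46
s_3 = InvRound(s_2, k_2) = 0xE4
s_4 = InvRound(s_3, k_1) = 0x1E
s_5 = InvRound(s_4, k_0) = 0x81

0x81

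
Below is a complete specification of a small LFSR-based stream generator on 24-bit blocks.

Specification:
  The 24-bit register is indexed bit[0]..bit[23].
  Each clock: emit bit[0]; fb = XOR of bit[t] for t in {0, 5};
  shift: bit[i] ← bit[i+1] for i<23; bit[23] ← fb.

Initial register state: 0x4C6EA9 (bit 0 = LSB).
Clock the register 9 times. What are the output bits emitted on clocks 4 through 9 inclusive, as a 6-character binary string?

101010

reg_0 = 0x4C6EA9
clock 1: out=1, reg = 0x263754
clock 2: out=0, reg = 0x131BAA
clock 3: out=0, reg = 0x898DD5
clock 4: out=1, reg = 0xC4C6EA
clock 5: out=0, reg = 0xE26375
clock 6: out=1, reg = 0x7131BA
clock 7: out=0, reg = 0xB898DD
clock 8: out=1, reg = 0xDC4C6E
clock 9: out=0, reg = 0xEE2637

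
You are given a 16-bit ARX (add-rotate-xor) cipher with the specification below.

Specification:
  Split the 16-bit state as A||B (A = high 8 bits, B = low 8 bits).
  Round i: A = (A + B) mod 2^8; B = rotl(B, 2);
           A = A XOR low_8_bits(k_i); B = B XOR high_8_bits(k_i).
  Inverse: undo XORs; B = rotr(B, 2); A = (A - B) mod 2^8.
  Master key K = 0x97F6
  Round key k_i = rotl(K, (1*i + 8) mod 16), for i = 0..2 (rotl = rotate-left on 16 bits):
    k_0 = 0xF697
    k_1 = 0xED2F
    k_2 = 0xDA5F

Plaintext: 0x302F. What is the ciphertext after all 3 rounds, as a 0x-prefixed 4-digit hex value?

s_0 = plaintext = 0x302F
s_1 = Round(s_0, k_0) = 0xC84A
s_2 = Round(s_1, k_1) = 0x3DC4
s_3 = Round(s_2, k_2) = 0x5EC9

0x5EC9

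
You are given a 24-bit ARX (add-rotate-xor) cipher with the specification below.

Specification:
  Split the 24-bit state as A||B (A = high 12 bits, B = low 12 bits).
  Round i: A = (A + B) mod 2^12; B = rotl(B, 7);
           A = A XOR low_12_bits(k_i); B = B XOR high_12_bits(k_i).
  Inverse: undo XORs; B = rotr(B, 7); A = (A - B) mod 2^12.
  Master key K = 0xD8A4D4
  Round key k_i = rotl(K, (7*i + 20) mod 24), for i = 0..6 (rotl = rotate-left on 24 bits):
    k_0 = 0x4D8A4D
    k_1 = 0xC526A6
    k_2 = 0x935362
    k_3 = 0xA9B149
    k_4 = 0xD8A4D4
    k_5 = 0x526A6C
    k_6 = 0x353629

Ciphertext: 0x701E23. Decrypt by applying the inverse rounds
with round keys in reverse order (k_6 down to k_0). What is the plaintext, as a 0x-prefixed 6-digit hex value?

s_0 = ciphertext = 0x701E23
s_1 = InvRound(s_0, k_6) = 0x30EE1A
s_2 = InvRound(s_1, k_5) = 0x1CC796
s_3 = InvRound(s_2, k_4) = 0x184394
s_4 = InvRound(s_3, k_3) = 0xEDB1F2
s_5 = InvRound(s_4, k_2) = 0x4C88F1
s_6 = InvRound(s_5, k_1) = 0xE05469
s_7 = InvRound(s_6, k_0) = 0xE27621

0xE27621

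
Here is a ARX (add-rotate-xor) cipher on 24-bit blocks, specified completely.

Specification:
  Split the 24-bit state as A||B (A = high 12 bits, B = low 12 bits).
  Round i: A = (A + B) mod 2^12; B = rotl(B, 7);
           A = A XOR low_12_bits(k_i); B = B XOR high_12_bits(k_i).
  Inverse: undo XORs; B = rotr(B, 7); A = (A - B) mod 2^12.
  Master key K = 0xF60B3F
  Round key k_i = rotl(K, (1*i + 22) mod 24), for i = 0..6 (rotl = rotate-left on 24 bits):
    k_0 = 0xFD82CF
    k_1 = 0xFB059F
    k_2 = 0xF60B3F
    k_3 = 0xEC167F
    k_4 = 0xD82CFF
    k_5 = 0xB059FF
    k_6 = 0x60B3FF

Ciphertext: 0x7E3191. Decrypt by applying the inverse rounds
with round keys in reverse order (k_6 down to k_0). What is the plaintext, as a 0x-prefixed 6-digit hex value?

s_0 = ciphertext = 0x7E3191
s_1 = InvRound(s_0, k_6) = 0x0CD34F
s_2 = InvRound(s_1, k_5) = 0xFE2950
s_3 = InvRound(s_2, k_4) = 0x8D4A49
s_4 = InvRound(s_3, k_3) = 0xDA2109
s_5 = InvRound(s_4, k_2) = 0x961D3C
s_6 = InvRound(s_5, k_1) = 0xB79185
s_7 = InvRound(s_6, k_0) = 0xDFABBC

0xDFABBC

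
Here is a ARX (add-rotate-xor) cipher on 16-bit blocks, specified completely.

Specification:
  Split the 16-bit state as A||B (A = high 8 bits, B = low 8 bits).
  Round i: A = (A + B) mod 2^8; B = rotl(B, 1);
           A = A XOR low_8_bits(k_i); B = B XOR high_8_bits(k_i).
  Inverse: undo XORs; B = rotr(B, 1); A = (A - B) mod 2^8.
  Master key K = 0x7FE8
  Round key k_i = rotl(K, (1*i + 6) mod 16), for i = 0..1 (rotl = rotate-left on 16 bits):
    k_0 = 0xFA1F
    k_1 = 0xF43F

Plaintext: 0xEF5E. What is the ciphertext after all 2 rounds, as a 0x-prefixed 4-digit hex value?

s_0 = plaintext = 0xEF5E
s_1 = Round(s_0, k_0) = 0x5246
s_2 = Round(s_1, k_1) = 0xA778

0xA778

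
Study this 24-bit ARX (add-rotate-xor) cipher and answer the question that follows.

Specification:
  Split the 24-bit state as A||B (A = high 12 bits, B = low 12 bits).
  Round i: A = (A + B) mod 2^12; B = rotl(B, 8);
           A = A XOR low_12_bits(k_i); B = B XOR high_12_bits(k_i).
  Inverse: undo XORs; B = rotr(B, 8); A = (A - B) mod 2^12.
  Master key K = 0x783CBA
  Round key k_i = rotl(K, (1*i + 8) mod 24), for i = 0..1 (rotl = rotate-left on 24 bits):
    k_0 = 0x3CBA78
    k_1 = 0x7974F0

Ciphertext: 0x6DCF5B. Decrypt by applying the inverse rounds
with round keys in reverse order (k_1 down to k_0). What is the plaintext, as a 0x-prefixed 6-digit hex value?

0xEDD03F

s_0 = ciphertext = 0x6DCF5B
s_1 = InvRound(s_0, k_1) = 0x564CC8
s_2 = InvRound(s_1, k_0) = 0xEDD03F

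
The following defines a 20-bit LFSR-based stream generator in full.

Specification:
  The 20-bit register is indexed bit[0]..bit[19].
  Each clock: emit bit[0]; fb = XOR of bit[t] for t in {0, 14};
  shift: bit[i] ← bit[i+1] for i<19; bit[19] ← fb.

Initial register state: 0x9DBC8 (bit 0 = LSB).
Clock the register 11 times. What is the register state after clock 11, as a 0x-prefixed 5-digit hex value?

0x05F3B

reg_0 = 0x9DBC8
clock 1: out=0, reg = 0xCEDE4
clock 2: out=0, reg = 0xE76F2
clock 3: out=0, reg = 0xF3B79
clock 4: out=1, reg = 0xF9DBC
clock 5: out=0, reg = 0x7CEDE
clock 6: out=0, reg = 0xBE76F
clock 7: out=1, reg = 0x5F3B7
clock 8: out=1, reg = 0x2F9DB
clock 9: out=1, reg = 0x17CED
clock 10: out=1, reg = 0x0BE76
clock 11: out=0, reg = 0x05F3B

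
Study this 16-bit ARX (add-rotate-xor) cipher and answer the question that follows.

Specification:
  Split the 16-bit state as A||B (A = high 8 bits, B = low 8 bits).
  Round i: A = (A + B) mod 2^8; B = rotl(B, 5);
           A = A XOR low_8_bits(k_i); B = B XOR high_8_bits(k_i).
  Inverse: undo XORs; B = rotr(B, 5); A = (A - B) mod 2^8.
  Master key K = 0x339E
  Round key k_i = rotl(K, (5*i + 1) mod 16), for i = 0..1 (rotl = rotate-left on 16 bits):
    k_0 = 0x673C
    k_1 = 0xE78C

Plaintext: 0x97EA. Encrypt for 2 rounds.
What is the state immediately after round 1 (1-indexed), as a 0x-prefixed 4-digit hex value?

0xBD3A

s_0 = plaintext = 0x97EA
s_1 = Round(s_0, k_0) = 0xBD3A
s_2 = Round(s_1, k_1) = 0x7BA0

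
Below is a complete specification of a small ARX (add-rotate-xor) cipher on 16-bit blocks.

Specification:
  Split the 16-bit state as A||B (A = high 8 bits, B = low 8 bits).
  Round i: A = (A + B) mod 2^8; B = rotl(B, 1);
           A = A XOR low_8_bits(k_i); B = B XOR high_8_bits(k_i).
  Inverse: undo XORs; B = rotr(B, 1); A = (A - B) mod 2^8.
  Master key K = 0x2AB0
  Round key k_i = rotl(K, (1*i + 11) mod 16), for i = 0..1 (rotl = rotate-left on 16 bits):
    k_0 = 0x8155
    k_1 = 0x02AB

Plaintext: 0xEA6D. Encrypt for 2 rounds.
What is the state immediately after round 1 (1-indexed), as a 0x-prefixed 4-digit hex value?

0x025B

s_0 = plaintext = 0xEA6D
s_1 = Round(s_0, k_0) = 0x025B
s_2 = Round(s_1, k_1) = 0xF6B4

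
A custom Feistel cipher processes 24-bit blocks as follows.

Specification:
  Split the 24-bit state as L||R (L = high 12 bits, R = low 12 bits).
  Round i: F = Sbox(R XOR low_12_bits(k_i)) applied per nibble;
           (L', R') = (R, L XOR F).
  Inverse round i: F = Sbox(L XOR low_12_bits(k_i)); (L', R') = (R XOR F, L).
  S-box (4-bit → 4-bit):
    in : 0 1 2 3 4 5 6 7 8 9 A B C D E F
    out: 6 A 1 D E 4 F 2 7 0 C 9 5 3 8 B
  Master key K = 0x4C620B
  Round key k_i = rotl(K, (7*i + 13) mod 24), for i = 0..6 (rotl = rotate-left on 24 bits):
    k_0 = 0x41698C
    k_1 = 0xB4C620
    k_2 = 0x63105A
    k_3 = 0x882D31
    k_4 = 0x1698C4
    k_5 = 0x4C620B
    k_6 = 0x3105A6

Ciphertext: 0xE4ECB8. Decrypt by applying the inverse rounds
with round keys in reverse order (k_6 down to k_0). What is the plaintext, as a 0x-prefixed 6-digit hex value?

s_0 = ciphertext = 0xE4ECB8
s_1 = InvRound(s_0, k_6) = 0x53FE4E
s_2 = InvRound(s_1, k_5) = 0xC9053F
s_3 = InvRound(s_2, k_4) = 0xB71C90
s_4 = InvRound(s_3, k_3) = 0x376B71
s_5 = InvRound(s_4, k_2) = 0x664376
s_6 = InvRound(s_5, k_1) = 0x598664
s_7 = InvRound(s_6, k_0) = 0x3CA598

0x3CA598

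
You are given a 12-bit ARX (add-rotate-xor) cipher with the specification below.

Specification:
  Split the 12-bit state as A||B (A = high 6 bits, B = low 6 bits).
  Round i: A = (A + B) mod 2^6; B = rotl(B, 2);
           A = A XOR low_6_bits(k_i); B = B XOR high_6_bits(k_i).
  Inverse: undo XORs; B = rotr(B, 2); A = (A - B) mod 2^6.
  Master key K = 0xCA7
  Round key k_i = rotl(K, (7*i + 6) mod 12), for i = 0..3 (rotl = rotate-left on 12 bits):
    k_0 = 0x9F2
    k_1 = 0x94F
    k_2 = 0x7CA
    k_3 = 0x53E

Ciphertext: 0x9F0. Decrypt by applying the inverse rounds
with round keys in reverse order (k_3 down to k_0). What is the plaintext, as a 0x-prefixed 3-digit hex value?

s_0 = ciphertext = 0x9F0
s_1 = InvRound(s_0, k_3) = 0x409
s_2 = InvRound(s_1, k_2) = 0xD65
s_3 = InvRound(s_2, k_1) = 0xE80
s_4 = InvRound(s_3, k_0) = 0x3F9

0x3F9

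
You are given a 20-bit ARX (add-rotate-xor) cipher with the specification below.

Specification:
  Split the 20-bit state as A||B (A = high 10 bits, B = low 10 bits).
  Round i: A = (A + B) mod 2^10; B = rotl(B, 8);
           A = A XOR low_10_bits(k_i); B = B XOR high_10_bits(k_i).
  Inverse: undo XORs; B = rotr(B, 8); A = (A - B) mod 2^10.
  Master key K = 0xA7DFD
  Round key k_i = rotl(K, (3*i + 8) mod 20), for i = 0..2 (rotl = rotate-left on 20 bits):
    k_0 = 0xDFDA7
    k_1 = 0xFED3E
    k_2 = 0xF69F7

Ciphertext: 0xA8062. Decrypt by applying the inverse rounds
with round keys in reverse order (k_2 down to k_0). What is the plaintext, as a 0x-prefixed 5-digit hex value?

0x34C7B

s_0 = ciphertext = 0xA8062
s_1 = InvRound(s_0, k_2) = 0x1D2E3
s_2 = InvRound(s_1, k_1) = 0x3A461
s_3 = InvRound(s_2, k_0) = 0x34C7B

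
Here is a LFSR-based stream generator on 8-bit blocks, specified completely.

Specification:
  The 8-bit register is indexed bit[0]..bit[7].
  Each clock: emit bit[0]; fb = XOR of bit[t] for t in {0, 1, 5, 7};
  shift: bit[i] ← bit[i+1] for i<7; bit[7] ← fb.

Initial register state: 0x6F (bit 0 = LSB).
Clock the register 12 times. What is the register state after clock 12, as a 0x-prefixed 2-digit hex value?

reg_0 = 0x6F
clock 1: out=1, reg = 0xB7
clock 2: out=1, reg = 0x5B
clock 3: out=1, reg = 0x2D
clock 4: out=1, reg = 0x16
clock 5: out=0, reg = 0x8B
clock 6: out=1, reg = 0xC5
clock 7: out=1, reg = 0x62
clock 8: out=0, reg = 0x31
clock 9: out=1, reg = 0x18
clock 10: out=0, reg = 0x0C
clock 11: out=0, reg = 0x06
clock 12: out=0, reg = 0x83

0x83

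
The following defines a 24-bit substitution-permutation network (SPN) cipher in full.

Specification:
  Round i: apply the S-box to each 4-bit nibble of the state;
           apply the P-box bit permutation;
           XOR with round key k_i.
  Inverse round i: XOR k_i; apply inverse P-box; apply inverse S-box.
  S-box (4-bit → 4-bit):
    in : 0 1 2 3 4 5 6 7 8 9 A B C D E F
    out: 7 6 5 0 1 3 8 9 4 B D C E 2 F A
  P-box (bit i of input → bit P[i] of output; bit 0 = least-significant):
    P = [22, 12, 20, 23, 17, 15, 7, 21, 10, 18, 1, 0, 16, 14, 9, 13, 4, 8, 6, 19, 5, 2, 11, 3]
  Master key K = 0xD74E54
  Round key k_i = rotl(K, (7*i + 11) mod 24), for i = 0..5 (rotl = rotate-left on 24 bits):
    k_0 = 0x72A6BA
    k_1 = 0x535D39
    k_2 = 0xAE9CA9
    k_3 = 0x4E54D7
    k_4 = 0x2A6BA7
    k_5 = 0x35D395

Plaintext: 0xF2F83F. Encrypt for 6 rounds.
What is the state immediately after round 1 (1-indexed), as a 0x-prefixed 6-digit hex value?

s_0 = plaintext = 0xF2F83F
s_1 = Round(s_0, k_0) = 0xF2D6E4
s_2 = Round(s_1, k_1) = 0x319DE4
s_3 = Round(s_2, k_2) = 0xC97D69
s_4 = Round(s_3, k_3) = 0xA36DCB
s_5 = Round(s_4, k_4) = 0x9EC30F
s_6 = Round(s_5, k_5) = 0xBF2069

0xF2D6E4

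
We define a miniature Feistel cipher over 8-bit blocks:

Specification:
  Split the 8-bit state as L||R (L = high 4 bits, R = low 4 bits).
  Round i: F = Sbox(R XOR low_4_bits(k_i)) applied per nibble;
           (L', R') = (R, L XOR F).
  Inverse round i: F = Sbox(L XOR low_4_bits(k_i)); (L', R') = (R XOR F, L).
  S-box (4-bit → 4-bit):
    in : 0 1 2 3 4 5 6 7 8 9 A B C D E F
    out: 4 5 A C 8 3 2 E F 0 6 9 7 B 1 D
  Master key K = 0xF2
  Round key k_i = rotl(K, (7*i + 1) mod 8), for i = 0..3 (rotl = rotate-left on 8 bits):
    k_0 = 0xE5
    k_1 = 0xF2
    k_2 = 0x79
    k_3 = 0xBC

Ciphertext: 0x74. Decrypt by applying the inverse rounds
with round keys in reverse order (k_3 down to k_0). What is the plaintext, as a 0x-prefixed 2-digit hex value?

s_0 = ciphertext = 0x74
s_1 = InvRound(s_0, k_3) = 0xD7
s_2 = InvRound(s_1, k_2) = 0xFD
s_3 = InvRound(s_2, k_1) = 0x6F
s_4 = InvRound(s_3, k_0) = 0x36

0x36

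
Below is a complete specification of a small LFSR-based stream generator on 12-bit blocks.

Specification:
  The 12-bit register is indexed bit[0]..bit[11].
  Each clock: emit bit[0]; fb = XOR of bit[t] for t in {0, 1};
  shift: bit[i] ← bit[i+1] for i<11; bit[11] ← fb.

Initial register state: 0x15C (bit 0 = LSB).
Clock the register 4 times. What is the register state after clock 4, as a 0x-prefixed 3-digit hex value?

0x215

reg_0 = 0x15C
clock 1: out=0, reg = 0x0AE
clock 2: out=0, reg = 0x857
clock 3: out=1, reg = 0x42B
clock 4: out=1, reg = 0x215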